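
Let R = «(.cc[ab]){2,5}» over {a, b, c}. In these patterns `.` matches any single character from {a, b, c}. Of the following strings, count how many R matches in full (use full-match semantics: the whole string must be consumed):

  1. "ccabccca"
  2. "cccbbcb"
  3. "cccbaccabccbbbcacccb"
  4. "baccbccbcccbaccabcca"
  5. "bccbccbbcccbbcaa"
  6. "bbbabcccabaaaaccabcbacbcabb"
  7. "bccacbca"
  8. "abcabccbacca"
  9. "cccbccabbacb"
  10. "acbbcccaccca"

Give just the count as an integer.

0

1 → no match
2 → no match
3 → no match
4 → no match
5 → no match
6 → no match
7 → no match
8 → no match
9 → no match
10 → no match
Total matched: 0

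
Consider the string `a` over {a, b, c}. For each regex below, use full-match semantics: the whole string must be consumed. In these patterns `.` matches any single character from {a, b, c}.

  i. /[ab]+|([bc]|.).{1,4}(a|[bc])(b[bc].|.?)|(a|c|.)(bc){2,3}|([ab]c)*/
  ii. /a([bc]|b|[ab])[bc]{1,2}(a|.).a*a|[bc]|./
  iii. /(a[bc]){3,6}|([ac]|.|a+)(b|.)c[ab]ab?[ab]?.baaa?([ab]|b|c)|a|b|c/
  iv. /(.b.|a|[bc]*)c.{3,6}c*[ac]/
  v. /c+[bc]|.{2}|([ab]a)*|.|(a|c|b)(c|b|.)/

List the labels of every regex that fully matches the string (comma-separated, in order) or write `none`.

i → match
ii → match
iii → match
iv → no match
v → match

i, ii, iii, v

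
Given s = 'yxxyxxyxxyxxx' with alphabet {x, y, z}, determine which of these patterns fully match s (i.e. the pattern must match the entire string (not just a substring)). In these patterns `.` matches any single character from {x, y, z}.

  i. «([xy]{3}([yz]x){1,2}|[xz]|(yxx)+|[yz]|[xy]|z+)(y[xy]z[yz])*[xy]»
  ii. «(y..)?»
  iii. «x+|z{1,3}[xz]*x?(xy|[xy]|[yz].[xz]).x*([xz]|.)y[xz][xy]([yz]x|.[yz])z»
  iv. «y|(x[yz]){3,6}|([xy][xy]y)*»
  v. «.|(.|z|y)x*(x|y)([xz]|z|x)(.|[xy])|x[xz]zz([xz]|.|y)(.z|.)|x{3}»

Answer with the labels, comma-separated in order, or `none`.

i → match
ii → no match
iii → no match
iv → no match
v → no match

i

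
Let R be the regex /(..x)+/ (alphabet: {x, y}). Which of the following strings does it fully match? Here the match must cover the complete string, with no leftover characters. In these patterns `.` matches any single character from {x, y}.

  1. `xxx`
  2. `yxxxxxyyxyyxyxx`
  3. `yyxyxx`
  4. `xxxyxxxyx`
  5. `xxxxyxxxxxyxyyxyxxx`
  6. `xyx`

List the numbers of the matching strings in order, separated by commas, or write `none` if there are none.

1 → match
2 → match
3 → match
4 → match
5 → no match
6 → match

1, 2, 3, 4, 6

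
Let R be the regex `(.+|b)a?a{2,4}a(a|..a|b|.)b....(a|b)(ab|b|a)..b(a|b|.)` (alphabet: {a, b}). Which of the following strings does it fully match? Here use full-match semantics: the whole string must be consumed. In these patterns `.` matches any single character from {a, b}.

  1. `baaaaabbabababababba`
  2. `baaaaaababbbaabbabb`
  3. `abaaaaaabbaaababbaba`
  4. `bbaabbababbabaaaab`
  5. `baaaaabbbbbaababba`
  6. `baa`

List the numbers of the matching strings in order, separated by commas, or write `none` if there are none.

1 → match
2 → match
3 → match
4 → no match
5 → match
6. `baa` → no match

1, 2, 3, 5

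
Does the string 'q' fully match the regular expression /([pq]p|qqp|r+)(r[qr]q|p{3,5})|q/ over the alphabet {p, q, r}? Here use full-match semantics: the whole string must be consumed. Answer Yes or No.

Yes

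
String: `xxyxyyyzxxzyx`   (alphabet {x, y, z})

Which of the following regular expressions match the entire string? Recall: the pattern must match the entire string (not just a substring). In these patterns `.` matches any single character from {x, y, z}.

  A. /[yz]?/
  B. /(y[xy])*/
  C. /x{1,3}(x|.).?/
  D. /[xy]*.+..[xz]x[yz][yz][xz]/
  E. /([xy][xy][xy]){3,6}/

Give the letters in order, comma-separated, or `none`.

D

A → no match
B → no match
C → no match
D → match
E → no match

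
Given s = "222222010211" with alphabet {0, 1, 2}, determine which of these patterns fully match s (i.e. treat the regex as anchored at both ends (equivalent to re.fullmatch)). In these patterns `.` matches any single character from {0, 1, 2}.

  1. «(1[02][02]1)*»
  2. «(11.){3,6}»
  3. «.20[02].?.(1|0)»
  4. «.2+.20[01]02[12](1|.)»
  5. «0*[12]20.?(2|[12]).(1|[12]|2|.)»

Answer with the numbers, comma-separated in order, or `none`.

1 → no match
2 → no match — must start with "11"
3 → no match
4 → match
5 → no match

4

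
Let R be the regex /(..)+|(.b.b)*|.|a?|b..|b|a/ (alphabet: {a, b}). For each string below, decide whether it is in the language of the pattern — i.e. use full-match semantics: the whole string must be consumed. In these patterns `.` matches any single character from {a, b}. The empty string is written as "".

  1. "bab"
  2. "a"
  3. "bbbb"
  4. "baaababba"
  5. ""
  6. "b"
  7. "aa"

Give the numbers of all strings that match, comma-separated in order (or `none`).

1 → match
2 → match
3 → match
4 → no match
5 → match
6 → match
7 → match

1, 2, 3, 5, 6, 7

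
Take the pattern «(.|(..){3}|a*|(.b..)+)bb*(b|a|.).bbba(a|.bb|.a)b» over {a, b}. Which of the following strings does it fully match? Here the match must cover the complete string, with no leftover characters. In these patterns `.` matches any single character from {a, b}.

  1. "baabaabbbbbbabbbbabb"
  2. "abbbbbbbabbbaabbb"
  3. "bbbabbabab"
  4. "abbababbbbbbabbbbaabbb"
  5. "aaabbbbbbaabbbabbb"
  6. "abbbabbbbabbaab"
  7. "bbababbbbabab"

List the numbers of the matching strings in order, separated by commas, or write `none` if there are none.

1 → no match
2 → match
3. "bbbabbabab" → no match
4 → match
5 → no match
6 → no match
7 → no match

2, 4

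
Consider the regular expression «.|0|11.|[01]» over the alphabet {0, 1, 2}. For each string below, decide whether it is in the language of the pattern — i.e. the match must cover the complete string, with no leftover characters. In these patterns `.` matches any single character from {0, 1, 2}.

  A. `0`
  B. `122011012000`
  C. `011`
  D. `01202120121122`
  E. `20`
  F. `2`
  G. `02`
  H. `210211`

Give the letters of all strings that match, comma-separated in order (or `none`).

A → match
B → no match
C → no match
D → no match
E → no match
F → match
G → no match
H → no match

A, F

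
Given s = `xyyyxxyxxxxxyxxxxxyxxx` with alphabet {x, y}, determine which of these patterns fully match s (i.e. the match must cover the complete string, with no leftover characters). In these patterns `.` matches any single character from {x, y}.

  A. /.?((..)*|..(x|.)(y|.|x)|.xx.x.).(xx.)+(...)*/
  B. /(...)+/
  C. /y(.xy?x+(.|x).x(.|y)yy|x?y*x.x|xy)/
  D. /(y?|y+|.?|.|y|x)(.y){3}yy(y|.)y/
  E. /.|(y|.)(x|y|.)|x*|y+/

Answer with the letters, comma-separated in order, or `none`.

A → match
B → no match
C → no match — must start with `y`
D → no match — must end with `y`
E → no match

A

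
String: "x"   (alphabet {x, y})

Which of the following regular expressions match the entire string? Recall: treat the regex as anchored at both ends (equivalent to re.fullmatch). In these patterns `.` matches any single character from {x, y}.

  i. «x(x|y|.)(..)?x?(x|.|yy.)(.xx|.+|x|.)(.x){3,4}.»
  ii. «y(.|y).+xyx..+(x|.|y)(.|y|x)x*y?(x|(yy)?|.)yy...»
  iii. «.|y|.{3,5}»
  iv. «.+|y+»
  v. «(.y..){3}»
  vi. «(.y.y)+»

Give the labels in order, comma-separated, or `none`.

iii, iv

i → no match
ii → no match — must start with "y"
iii → match
iv → match
v → no match
vi → no match — must end with "y"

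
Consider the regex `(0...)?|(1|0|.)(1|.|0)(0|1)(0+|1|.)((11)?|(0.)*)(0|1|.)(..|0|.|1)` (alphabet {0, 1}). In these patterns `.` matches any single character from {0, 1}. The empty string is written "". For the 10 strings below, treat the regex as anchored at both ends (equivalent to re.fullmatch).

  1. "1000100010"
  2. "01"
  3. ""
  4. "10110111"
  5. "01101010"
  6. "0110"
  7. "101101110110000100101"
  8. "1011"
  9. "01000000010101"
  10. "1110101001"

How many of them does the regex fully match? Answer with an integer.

1. "1000100010" → no match
2. "01" → no match
3. "" → match
4. "10110111" → match
5. "01101010" → no match
6. "0110" → match
7 → no match
8. "1011" → no match
9 → match
10. "1110101001" → no match
Total matched: 4

4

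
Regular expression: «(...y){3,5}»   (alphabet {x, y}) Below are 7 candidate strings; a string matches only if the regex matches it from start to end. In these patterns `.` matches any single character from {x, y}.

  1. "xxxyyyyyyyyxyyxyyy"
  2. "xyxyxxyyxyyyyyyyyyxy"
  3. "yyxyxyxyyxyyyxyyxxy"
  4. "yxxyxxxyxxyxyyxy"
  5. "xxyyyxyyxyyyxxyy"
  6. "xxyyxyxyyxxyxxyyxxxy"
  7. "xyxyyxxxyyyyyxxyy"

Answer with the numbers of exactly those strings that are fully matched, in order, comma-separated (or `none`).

1 → no match
2 → match
3 → no match
4 → no match
5 → match
6 → match
7 → no match

2, 5, 6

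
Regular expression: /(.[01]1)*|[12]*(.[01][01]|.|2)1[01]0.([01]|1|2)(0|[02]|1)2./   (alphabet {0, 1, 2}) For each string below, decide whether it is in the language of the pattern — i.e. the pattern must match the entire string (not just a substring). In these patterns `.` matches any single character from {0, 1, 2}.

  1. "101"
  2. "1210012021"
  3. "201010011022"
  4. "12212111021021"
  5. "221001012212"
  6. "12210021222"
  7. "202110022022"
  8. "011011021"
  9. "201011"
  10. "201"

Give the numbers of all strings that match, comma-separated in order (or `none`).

1 → match
2 → match
3 → match
4 → match
5 → no match
6 → match
7 → no match
8 → match
9 → match
10 → match

1, 2, 3, 4, 6, 8, 9, 10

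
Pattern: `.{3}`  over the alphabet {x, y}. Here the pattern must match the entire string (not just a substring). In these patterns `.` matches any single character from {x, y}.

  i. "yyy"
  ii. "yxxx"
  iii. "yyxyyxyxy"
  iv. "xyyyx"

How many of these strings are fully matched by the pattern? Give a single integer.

1

i → match
ii → no match
iii → no match
iv → no match
Total matched: 1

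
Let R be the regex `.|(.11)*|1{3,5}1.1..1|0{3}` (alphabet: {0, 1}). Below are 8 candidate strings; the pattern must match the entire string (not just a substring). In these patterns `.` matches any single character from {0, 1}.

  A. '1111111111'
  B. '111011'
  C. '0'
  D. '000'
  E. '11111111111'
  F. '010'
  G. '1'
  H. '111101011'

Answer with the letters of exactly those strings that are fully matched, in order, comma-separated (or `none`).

A. '1111111111' → match
B. '111011' → match
C. '0' → match
D. '000' → match
E. '11111111111' → match
F. '010' → no match
G. '1' → match
H. '111101011' → match

A, B, C, D, E, G, H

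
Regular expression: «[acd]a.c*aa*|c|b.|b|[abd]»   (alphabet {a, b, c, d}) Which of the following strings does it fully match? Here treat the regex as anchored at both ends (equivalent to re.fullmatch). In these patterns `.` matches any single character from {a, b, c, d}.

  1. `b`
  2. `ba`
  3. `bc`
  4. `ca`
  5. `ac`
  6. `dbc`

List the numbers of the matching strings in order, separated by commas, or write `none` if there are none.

1. `b` → match
2. `ba` → match
3. `bc` → match
4. `ca` → no match
5. `ac` → no match
6. `dbc` → no match

1, 2, 3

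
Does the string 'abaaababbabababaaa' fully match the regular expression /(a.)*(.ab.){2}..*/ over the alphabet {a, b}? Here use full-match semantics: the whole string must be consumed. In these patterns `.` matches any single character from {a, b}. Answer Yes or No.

Yes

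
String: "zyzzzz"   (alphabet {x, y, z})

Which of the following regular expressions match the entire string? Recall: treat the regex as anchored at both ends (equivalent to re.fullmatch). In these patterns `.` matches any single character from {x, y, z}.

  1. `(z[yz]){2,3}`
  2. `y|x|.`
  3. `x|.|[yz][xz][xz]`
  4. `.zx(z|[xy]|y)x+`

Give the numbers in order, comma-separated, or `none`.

1

1 → match
2 → no match
3 → no match
4 → no match — must end with "x"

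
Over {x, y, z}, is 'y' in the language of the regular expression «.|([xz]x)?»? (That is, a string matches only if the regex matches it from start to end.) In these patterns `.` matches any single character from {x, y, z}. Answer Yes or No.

Yes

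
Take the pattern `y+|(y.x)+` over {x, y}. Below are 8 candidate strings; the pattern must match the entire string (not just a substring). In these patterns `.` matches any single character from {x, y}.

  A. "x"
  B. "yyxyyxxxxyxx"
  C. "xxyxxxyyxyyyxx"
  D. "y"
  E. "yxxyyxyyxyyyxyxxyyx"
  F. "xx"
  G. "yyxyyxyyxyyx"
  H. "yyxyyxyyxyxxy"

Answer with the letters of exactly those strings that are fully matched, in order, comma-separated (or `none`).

D, G

A → no match — must start with "y"
B → no match
C → no match — must start with "y"
D → match
E → no match
F → no match — must start with "y"
G → match
H → no match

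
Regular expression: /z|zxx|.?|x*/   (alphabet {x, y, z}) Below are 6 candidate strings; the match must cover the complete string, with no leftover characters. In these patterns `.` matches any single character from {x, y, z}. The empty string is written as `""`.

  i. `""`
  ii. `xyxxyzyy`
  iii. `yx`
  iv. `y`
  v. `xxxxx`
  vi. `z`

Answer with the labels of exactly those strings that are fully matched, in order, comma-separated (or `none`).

i, iv, v, vi

i → match
ii → no match
iii → no match
iv → match
v → match
vi → match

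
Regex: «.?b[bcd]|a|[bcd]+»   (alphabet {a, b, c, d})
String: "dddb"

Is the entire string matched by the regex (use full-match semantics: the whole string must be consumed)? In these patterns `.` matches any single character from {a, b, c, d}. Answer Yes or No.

Yes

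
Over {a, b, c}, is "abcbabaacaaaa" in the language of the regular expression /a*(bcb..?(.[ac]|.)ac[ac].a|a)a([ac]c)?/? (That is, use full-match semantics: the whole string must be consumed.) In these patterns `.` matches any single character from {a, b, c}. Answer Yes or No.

Yes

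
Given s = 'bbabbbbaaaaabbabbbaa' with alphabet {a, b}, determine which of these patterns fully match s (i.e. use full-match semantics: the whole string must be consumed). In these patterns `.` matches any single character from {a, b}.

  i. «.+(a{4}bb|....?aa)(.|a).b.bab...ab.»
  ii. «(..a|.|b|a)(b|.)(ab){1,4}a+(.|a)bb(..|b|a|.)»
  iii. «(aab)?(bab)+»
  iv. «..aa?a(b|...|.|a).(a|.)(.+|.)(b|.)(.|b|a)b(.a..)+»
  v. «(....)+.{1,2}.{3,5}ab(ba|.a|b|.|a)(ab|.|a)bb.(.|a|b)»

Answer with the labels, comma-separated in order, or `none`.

v

i → no match
ii → no match
iii → no match — must end with 'bab'
iv → no match
v → match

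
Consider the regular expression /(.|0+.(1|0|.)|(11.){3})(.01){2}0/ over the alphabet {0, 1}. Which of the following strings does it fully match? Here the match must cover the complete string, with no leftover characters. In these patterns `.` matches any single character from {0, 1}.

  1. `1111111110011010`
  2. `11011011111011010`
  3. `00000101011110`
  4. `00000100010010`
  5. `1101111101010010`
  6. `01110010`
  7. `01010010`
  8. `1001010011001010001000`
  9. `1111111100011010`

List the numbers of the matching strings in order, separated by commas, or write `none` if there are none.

1, 4, 5, 7, 9

1 → match
2 → no match
3 → no match — must end with `010`
4 → match
5 → match
6. `01110010` → no match
7. `01010010` → match
8 → no match — must end with `010`
9 → match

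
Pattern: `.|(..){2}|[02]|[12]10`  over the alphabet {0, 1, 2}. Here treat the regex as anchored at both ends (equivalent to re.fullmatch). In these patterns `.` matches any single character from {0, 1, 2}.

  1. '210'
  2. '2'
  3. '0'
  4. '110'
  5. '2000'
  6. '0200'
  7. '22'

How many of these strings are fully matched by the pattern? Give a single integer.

6

1. '210' → match
2. '2' → match
3. '0' → match
4. '110' → match
5. '2000' → match
6. '0200' → match
7. '22' → no match
Total matched: 6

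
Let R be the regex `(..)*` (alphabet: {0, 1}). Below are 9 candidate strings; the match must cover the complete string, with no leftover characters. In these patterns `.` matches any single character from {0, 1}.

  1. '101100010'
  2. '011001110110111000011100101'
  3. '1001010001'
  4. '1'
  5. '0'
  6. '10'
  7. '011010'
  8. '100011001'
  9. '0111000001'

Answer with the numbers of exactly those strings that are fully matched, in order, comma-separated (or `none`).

1 → no match
2 → no match
3 → match
4 → no match
5 → no match
6 → match
7 → match
8 → no match
9 → match

3, 6, 7, 9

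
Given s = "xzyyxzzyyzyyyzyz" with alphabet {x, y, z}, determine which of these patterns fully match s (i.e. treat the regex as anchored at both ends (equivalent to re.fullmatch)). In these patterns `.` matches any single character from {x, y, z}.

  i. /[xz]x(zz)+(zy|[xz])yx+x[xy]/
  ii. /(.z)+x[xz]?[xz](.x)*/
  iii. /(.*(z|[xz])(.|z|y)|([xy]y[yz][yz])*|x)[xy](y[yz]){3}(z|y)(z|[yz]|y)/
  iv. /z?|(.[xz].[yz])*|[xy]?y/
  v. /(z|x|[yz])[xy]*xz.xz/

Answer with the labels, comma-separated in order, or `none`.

i → no match
ii → no match
iii → match
iv → match
v → no match — must end with "xz"

iii, iv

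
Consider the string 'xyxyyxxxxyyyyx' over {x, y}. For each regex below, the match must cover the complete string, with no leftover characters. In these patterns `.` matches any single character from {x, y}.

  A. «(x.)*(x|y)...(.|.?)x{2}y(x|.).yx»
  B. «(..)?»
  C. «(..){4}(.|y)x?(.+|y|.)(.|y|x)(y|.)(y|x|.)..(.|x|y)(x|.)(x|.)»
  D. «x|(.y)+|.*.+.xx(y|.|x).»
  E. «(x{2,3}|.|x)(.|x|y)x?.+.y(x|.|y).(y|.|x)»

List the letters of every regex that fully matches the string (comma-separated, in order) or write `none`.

A, E

A → match
B → no match
C → no match
D → no match
E → match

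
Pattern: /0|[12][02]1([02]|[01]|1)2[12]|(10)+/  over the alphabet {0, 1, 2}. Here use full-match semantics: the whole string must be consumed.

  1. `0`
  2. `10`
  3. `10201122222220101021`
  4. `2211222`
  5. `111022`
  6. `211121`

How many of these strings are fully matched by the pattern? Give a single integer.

2

1 → match
2 → match
3 → no match
4 → no match
5 → no match
6 → no match
Total matched: 2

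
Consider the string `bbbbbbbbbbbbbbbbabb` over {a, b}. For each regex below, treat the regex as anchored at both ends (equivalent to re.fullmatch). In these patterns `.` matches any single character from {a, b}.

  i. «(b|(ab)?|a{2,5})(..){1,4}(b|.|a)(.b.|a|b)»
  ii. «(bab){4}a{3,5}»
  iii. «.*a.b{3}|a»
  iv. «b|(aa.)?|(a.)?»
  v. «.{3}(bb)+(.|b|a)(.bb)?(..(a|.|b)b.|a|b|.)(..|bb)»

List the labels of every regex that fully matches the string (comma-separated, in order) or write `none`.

v

i → no match
ii → no match — must start with `bab`
iii → no match
iv → no match
v → match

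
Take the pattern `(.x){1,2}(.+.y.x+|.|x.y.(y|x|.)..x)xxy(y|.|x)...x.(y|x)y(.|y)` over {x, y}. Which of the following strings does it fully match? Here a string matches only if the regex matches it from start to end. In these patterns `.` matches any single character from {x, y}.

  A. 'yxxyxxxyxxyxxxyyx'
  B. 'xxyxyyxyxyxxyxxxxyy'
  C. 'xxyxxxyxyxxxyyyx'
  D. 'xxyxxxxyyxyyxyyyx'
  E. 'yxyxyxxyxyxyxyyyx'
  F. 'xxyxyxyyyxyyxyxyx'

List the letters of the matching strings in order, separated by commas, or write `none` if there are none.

D, E

A → no match
B → no match
C → no match
D → match
E → match
F → no match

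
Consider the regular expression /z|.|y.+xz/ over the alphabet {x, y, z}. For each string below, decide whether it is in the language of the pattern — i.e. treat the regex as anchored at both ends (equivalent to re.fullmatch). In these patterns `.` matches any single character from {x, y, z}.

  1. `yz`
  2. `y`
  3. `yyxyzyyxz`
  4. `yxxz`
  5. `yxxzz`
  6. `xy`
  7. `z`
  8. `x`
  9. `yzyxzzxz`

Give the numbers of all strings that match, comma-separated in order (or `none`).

2, 3, 4, 7, 8, 9

1. `yz` → no match
2. `y` → match
3. `yyxyzyyxz` → match
4. `yxxz` → match
5. `yxxzz` → no match
6. `xy` → no match
7. `z` → match
8. `x` → match
9. `yzyxzzxz` → match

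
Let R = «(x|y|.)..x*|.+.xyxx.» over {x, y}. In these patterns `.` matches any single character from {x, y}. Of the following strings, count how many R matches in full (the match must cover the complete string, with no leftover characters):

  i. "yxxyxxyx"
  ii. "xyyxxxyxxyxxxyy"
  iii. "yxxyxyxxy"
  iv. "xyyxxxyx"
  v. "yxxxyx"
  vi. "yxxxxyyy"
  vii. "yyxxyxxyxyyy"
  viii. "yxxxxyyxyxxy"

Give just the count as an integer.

i → no match
ii → no match
iii → match
iv → no match
v → no match
vi → no match
vii → no match
viii → match
Total matched: 2

2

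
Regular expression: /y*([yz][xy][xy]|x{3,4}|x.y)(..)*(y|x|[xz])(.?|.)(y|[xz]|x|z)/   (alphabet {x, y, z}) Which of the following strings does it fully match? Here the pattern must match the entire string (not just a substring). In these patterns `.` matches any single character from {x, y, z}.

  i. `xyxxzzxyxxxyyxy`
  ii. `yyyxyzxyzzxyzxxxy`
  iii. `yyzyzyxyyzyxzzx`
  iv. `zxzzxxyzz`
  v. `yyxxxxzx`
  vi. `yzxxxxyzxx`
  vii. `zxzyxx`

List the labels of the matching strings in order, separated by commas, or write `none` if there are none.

ii, v, vi

i → no match
ii → match
iii → no match
iv → no match
v → match
vi → match
vii → no match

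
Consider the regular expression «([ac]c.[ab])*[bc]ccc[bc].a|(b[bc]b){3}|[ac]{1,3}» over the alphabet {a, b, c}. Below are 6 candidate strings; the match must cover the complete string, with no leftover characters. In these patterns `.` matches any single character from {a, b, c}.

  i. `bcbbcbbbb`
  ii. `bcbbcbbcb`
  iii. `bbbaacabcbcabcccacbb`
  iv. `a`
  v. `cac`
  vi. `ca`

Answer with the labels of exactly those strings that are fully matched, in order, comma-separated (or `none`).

i, ii, iv, v, vi

i. `bcbbcbbbb` → match
ii. `bcbbcbbcb` → match
iii → no match
iv. `a` → match
v. `cac` → match
vi. `ca` → match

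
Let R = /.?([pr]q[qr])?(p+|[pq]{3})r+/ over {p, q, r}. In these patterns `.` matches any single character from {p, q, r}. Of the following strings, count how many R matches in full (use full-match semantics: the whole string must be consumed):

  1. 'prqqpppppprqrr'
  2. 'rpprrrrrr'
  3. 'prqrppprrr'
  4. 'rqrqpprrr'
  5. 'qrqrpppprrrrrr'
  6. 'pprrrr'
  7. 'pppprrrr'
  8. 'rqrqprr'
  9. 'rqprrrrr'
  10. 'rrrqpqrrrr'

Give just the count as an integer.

6

1 → no match
2 → match
3 → match
4 → match
5 → match
6 → match
7 → match
8 → no match
9 → no match
10 → no match
Total matched: 6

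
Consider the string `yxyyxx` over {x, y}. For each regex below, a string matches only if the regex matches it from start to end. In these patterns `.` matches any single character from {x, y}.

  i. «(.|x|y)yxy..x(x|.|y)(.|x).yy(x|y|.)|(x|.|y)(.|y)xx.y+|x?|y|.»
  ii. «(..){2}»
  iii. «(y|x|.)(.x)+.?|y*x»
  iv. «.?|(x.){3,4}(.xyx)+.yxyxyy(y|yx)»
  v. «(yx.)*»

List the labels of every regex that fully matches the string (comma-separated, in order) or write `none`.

i → no match
ii → no match
iii → no match
iv → no match
v → match

v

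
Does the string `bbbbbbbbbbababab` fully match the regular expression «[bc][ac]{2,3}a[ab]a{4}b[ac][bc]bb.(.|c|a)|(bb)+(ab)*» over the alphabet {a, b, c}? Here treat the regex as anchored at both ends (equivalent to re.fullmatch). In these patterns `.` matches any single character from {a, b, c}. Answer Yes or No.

Yes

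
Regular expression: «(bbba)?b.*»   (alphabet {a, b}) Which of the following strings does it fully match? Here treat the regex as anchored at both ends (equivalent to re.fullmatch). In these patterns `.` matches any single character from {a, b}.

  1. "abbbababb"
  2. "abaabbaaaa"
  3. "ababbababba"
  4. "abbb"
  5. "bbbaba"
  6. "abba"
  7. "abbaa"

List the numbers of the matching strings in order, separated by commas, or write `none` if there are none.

1 → no match
2 → no match
3 → no match
4 → no match
5 → match
6 → no match
7 → no match

5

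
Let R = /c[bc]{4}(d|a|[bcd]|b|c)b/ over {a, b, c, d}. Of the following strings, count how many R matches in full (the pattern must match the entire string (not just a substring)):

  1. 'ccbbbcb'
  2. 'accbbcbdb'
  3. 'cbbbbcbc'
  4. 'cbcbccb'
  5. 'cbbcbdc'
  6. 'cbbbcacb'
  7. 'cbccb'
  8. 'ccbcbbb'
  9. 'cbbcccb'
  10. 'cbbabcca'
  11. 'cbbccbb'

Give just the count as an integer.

1 → match
2 → no match — must start with 'c'
3 → no match — must end with 'b'
4 → match
5 → no match — must end with 'b'
6 → no match
7 → no match
8 → match
9 → match
10 → no match — must end with 'b'
11 → match
Total matched: 5

5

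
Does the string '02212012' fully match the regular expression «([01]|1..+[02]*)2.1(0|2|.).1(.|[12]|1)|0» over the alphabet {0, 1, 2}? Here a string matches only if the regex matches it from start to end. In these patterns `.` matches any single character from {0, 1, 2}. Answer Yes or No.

Yes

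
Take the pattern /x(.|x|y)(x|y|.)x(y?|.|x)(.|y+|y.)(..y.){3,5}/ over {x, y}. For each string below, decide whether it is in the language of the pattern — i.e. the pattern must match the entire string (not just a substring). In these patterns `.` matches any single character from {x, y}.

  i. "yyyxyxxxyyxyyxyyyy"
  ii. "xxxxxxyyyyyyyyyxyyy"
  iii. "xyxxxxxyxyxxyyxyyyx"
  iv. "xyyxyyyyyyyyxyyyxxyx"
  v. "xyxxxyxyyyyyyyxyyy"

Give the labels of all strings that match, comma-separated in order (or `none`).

iv, v

i → no match — must start with "x"
ii → no match
iii → no match
iv → match
v → match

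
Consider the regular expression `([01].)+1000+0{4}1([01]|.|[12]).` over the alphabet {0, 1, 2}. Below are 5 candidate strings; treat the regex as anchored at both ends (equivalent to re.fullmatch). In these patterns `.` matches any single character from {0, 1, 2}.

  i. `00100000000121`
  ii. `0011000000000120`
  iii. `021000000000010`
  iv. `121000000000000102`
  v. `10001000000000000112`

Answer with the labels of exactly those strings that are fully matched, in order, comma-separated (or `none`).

i, iv, v

i → match
ii → no match
iii → no match
iv → match
v → match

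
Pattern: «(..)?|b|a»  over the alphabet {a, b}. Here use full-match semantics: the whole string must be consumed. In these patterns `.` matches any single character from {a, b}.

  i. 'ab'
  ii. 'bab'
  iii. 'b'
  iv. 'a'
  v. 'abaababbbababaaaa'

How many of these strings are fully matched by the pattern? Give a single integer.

i. 'ab' → match
ii. 'bab' → no match
iii. 'b' → match
iv. 'a' → match
v → no match
Total matched: 3

3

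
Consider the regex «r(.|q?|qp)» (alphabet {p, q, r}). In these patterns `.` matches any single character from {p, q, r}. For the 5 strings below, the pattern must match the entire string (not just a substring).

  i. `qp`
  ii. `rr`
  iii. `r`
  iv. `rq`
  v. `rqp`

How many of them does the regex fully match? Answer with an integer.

4

i → no match — must start with `r`
ii → match
iii → match
iv → match
v → match
Total matched: 4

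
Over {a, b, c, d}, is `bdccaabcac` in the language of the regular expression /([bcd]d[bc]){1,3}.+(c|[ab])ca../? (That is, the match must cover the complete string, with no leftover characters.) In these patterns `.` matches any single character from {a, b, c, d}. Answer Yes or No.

No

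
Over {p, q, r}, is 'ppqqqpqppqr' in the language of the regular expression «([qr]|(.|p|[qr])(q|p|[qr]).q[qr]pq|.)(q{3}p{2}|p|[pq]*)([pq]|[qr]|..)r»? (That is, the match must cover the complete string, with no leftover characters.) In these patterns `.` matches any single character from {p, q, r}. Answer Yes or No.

Yes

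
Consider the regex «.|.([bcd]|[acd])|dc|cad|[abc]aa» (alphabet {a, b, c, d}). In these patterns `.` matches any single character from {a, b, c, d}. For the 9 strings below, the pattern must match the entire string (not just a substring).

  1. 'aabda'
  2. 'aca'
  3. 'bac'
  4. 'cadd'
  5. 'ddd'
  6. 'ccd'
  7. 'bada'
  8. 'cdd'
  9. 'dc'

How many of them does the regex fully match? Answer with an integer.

1 → no match
2 → no match
3 → no match
4 → no match
5 → no match
6 → no match
7 → no match
8 → no match
9 → match
Total matched: 1

1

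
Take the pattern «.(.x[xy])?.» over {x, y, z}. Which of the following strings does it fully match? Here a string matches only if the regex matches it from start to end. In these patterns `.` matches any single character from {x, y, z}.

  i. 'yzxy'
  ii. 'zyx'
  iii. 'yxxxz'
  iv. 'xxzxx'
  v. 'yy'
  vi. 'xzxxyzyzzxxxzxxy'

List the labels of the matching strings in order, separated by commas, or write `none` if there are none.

iii, v

i → no match
ii → no match
iii → match
iv → no match
v → match
vi → no match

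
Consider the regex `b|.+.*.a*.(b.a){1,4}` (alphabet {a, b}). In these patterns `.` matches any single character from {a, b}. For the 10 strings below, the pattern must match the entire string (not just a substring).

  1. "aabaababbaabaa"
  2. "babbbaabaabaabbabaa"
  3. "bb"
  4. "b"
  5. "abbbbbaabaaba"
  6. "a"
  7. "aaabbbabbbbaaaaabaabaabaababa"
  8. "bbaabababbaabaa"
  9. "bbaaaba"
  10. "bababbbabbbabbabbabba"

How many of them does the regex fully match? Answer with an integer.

5

1 → match
2 → match
3 → no match
4 → match
5 → no match
6 → no match
7 → no match
8 → match
9 → no match
10 → match
Total matched: 5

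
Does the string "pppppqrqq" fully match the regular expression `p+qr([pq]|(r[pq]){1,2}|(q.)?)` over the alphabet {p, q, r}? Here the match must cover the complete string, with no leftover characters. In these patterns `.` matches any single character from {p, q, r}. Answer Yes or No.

Yes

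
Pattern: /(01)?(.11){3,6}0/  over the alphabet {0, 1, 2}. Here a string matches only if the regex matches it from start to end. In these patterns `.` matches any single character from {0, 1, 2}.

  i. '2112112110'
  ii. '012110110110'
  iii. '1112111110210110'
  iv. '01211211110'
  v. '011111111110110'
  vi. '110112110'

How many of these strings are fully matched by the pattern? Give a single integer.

i → match
ii → match
iii → no match
iv → no match
v → match
vi → no match
Total matched: 3

3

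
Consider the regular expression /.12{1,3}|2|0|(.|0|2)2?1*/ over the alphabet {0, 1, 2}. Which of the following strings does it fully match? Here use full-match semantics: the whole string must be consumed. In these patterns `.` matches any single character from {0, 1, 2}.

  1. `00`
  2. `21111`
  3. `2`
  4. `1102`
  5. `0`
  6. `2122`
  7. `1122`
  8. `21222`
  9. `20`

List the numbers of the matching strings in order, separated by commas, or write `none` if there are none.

1. `00` → no match
2. `21111` → match
3. `2` → match
4. `1102` → no match
5. `0` → match
6. `2122` → match
7. `1122` → match
8. `21222` → match
9. `20` → no match

2, 3, 5, 6, 7, 8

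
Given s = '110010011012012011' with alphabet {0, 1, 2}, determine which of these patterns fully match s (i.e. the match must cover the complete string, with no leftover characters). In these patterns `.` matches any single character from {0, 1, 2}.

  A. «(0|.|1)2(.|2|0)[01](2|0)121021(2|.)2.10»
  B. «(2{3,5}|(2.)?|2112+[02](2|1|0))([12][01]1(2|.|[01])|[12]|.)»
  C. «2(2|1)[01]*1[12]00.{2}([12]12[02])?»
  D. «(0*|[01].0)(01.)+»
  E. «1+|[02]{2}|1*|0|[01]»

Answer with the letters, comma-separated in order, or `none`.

A → no match — must end with '10'
B → no match
C → no match — must start with '2'
D → match
E → no match

D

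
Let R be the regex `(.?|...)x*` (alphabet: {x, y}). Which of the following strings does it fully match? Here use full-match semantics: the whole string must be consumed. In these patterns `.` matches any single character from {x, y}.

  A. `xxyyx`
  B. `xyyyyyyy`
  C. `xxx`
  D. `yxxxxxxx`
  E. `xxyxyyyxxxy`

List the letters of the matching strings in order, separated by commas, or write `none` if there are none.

C, D

A → no match
B → no match
C → match
D → match
E → no match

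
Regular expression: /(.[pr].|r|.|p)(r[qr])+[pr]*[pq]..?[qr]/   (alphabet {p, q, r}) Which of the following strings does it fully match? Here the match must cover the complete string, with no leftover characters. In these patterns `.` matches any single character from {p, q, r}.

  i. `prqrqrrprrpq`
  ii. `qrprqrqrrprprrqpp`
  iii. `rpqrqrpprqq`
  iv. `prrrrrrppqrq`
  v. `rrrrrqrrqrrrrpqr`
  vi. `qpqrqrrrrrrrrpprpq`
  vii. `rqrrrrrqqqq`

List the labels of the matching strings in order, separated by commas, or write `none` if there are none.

i → no match
ii → no match
iii → match
iv → match
v → no match
vi → match
vii → no match

iii, iv, vi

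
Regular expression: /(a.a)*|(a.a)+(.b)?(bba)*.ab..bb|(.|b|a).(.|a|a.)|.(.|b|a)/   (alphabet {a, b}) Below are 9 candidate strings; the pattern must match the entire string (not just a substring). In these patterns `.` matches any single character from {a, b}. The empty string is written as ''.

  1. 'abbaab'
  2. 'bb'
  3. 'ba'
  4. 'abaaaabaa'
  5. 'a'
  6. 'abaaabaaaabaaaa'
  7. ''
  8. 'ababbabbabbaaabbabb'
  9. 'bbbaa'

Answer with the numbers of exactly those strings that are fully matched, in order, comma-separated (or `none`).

1 → no match
2 → match
3 → match
4 → no match
5 → no match
6 → no match
7 → match
8 → match
9 → no match

2, 3, 7, 8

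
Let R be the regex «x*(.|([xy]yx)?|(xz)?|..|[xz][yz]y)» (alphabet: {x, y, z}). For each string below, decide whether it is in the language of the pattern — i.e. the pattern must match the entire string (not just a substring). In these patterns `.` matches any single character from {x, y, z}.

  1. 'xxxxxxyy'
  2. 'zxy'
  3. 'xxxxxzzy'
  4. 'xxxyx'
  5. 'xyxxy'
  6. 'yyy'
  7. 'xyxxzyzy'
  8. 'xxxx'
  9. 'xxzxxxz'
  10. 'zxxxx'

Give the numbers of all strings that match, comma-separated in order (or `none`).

1 → match
2 → no match
3 → match
4 → match
5 → no match
6 → no match
7 → no match
8 → match
9 → no match
10 → no match

1, 3, 4, 8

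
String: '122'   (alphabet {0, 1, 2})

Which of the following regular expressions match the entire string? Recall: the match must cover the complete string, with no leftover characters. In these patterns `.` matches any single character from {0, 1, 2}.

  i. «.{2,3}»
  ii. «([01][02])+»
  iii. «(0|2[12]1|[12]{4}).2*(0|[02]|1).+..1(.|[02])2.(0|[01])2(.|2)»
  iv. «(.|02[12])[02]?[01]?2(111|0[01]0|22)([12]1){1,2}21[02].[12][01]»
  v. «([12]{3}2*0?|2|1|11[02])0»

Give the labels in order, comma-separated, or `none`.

i → match
ii → no match
iii → no match
iv → no match
v → no match — must end with '0'

i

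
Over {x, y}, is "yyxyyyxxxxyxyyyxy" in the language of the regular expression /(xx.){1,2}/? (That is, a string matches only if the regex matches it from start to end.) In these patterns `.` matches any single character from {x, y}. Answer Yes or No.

No

Every match must start with "xx", but "yyxyyyxxxxyxyyyxy" does not.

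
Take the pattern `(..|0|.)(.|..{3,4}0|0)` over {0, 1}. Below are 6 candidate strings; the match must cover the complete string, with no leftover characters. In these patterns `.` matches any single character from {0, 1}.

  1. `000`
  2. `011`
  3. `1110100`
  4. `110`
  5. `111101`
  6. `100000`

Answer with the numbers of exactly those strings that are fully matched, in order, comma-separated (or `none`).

1 → match
2 → match
3 → match
4 → match
5 → no match
6 → match

1, 2, 3, 4, 6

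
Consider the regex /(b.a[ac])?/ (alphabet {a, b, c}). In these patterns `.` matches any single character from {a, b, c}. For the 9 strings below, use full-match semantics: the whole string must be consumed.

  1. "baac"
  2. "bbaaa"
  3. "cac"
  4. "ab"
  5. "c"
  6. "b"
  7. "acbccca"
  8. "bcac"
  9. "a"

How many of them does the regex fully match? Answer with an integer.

1 → match
2 → no match
3 → no match
4 → no match
5 → no match
6 → no match
7 → no match
8 → match
9 → no match
Total matched: 2

2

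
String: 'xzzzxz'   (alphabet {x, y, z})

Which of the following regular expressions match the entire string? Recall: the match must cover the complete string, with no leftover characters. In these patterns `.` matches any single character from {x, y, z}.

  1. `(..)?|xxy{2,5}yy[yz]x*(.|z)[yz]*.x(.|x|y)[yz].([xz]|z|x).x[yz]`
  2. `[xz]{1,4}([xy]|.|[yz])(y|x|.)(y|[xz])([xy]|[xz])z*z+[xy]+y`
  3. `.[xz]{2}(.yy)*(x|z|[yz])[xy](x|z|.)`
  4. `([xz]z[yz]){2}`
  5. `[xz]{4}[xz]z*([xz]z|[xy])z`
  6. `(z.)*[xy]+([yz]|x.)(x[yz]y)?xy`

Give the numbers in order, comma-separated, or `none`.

1 → no match
2 → no match — must end with 'y'
3 → match
4 → no match
5 → no match
6 → no match — must end with 'xy'

3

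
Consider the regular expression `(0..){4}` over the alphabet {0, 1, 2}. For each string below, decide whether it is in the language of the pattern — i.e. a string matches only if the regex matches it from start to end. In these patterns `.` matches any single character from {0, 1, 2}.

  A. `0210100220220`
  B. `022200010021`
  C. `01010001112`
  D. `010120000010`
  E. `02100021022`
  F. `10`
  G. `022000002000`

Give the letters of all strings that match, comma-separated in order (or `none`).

A → no match
B → no match
C → no match
D → no match
E → no match
F → no match — must start with `0`
G → match

G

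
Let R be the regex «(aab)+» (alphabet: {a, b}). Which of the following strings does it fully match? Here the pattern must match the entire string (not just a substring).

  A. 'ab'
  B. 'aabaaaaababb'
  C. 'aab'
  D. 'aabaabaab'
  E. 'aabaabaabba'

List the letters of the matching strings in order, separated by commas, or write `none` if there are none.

C, D

A → no match — must start with 'aab'
B → no match — must end with 'aab'
C → match
D → match
E → no match — must end with 'aab'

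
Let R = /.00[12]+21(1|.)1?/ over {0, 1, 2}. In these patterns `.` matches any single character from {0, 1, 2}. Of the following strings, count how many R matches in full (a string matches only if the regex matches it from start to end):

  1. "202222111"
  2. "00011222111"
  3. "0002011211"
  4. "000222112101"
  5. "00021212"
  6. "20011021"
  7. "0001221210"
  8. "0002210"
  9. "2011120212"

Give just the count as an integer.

5

1 → no match
2 → match
3 → no match
4 → match
5 → match
6 → no match
7 → match
8 → match
9 → no match
Total matched: 5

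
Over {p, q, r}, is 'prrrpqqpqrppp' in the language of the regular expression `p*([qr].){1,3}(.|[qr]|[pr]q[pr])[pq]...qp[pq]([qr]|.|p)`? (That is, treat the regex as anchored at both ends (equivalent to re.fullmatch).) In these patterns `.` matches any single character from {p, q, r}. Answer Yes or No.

No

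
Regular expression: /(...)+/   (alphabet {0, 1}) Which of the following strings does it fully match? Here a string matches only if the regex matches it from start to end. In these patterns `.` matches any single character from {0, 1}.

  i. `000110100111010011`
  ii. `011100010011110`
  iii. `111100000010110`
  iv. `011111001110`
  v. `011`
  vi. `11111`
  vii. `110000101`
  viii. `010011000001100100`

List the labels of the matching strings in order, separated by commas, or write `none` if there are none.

i → match
ii → match
iii → match
iv → match
v → match
vi → no match
vii → match
viii → match

i, ii, iii, iv, v, vii, viii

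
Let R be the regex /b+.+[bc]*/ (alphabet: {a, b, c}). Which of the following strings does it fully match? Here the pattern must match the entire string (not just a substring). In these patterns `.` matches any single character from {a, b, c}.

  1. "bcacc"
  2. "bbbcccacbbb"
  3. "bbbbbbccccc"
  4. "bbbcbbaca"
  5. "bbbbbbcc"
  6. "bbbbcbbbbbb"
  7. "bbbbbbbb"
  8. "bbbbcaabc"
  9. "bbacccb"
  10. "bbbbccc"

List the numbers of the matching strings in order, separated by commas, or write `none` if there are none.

1, 2, 3, 4, 5, 6, 7, 8, 9, 10

1 → match
2 → match
3 → match
4 → match
5 → match
6 → match
7 → match
8 → match
9 → match
10 → match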